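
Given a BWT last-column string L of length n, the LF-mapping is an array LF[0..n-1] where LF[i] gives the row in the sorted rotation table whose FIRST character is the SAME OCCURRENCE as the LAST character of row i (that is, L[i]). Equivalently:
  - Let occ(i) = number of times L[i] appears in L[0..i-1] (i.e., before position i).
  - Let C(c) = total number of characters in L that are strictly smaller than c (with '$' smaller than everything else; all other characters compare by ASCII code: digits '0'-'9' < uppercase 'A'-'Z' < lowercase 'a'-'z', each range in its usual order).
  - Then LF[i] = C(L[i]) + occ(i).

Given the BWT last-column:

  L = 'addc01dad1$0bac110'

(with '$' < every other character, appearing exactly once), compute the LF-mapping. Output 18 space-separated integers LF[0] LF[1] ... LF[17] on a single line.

Answer: 8 14 15 12 1 4 16 9 17 5 0 2 11 10 13 6 7 3

Derivation:
Char counts: '$':1, '0':3, '1':4, 'a':3, 'b':1, 'c':2, 'd':4
C (first-col start): C('$')=0, C('0')=1, C('1')=4, C('a')=8, C('b')=11, C('c')=12, C('d')=14
L[0]='a': occ=0, LF[0]=C('a')+0=8+0=8
L[1]='d': occ=0, LF[1]=C('d')+0=14+0=14
L[2]='d': occ=1, LF[2]=C('d')+1=14+1=15
L[3]='c': occ=0, LF[3]=C('c')+0=12+0=12
L[4]='0': occ=0, LF[4]=C('0')+0=1+0=1
L[5]='1': occ=0, LF[5]=C('1')+0=4+0=4
L[6]='d': occ=2, LF[6]=C('d')+2=14+2=16
L[7]='a': occ=1, LF[7]=C('a')+1=8+1=9
L[8]='d': occ=3, LF[8]=C('d')+3=14+3=17
L[9]='1': occ=1, LF[9]=C('1')+1=4+1=5
L[10]='$': occ=0, LF[10]=C('$')+0=0+0=0
L[11]='0': occ=1, LF[11]=C('0')+1=1+1=2
L[12]='b': occ=0, LF[12]=C('b')+0=11+0=11
L[13]='a': occ=2, LF[13]=C('a')+2=8+2=10
L[14]='c': occ=1, LF[14]=C('c')+1=12+1=13
L[15]='1': occ=2, LF[15]=C('1')+2=4+2=6
L[16]='1': occ=3, LF[16]=C('1')+3=4+3=7
L[17]='0': occ=2, LF[17]=C('0')+2=1+2=3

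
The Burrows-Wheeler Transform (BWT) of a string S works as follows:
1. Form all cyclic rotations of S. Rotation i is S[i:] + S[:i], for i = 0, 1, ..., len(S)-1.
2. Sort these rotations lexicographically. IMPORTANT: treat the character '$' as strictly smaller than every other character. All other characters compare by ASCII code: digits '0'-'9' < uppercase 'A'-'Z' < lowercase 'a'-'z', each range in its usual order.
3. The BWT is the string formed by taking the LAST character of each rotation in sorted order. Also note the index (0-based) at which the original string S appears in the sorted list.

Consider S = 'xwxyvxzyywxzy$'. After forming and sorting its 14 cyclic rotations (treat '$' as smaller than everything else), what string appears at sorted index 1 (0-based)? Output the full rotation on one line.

All 14 rotations (rotation i = S[i:]+S[:i]):
  rot[0] = xwxyvxzyywxzy$
  rot[1] = wxyvxzyywxzy$x
  rot[2] = xyvxzyywxzy$xw
  rot[3] = yvxzyywxzy$xwx
  rot[4] = vxzyywxzy$xwxy
  rot[5] = xzyywxzy$xwxyv
  rot[6] = zyywxzy$xwxyvx
  rot[7] = yywxzy$xwxyvxz
  rot[8] = ywxzy$xwxyvxzy
  rot[9] = wxzy$xwxyvxzyy
  rot[10] = xzy$xwxyvxzyyw
  rot[11] = zy$xwxyvxzyywx
  rot[12] = y$xwxyvxzyywxz
  rot[13] = $xwxyvxzyywxzy
Sorted (with $ < everything):
  sorted[0] = $xwxyvxzyywxzy
  sorted[1] = vxzyywxzy$xwxy
  sorted[2] = wxyvxzyywxzy$x
  sorted[3] = wxzy$xwxyvxzyy
  sorted[4] = xwxyvxzyywxzy$
  sorted[5] = xyvxzyywxzy$xw
  sorted[6] = xzy$xwxyvxzyyw
  sorted[7] = xzyywxzy$xwxyv
  sorted[8] = y$xwxyvxzyywxz
  sorted[9] = yvxzyywxzy$xwx
  sorted[10] = ywxzy$xwxyvxzy
  sorted[11] = yywxzy$xwxyvxz
  sorted[12] = zy$xwxyvxzyywx
  sorted[13] = zyywxzy$xwxyvx
sorted[1] = vxzyywxzy$xwxy

Answer: vxzyywxzy$xwxy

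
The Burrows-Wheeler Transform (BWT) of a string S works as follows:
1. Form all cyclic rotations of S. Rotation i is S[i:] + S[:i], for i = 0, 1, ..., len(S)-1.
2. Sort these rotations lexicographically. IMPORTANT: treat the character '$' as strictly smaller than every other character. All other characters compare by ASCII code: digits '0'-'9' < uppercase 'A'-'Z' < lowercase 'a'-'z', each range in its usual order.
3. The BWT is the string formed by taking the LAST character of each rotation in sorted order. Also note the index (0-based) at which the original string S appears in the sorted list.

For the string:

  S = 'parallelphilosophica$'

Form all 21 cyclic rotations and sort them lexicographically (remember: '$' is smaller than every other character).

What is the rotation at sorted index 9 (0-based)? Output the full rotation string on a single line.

All 21 rotations (rotation i = S[i:]+S[:i]):
  rot[0] = parallelphilosophica$
  rot[1] = arallelphilosophica$p
  rot[2] = rallelphilosophica$pa
  rot[3] = allelphilosophica$par
  rot[4] = llelphilosophica$para
  rot[5] = lelphilosophica$paral
  rot[6] = elphilosophica$parall
  rot[7] = lphilosophica$paralle
  rot[8] = philosophica$parallel
  rot[9] = hilosophica$parallelp
  rot[10] = ilosophica$parallelph
  rot[11] = losophica$parallelphi
  rot[12] = osophica$parallelphil
  rot[13] = sophica$parallelphilo
  rot[14] = ophica$parallelphilos
  rot[15] = phica$parallelphiloso
  rot[16] = hica$parallelphilosop
  rot[17] = ica$parallelphilosoph
  rot[18] = ca$parallelphilosophi
  rot[19] = a$parallelphilosophic
  rot[20] = $parallelphilosophica
Sorted (with $ < everything):
  sorted[0] = $parallelphilosophica
  sorted[1] = a$parallelphilosophic
  sorted[2] = allelphilosophica$par
  sorted[3] = arallelphilosophica$p
  sorted[4] = ca$parallelphilosophi
  sorted[5] = elphilosophica$parall
  sorted[6] = hica$parallelphilosop
  sorted[7] = hilosophica$parallelp
  sorted[8] = ica$parallelphilosoph
  sorted[9] = ilosophica$parallelph
  sorted[10] = lelphilosophica$paral
  sorted[11] = llelphilosophica$para
  sorted[12] = losophica$parallelphi
  sorted[13] = lphilosophica$paralle
  sorted[14] = ophica$parallelphilos
  sorted[15] = osophica$parallelphil
  sorted[16] = parallelphilosophica$
  sorted[17] = phica$parallelphiloso
  sorted[18] = philosophica$parallel
  sorted[19] = rallelphilosophica$pa
  sorted[20] = sophica$parallelphilo
sorted[9] = ilosophica$parallelph

Answer: ilosophica$parallelph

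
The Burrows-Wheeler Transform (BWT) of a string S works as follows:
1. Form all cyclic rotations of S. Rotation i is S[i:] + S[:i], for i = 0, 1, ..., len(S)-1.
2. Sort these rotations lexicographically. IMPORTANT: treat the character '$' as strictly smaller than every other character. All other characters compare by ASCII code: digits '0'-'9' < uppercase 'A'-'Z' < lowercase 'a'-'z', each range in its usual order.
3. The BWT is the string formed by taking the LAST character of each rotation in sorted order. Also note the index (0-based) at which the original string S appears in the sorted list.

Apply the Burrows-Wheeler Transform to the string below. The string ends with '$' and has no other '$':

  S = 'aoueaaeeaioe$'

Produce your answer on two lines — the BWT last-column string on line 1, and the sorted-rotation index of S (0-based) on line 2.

All 13 rotations (rotation i = S[i:]+S[:i]):
  rot[0] = aoueaaeeaioe$
  rot[1] = oueaaeeaioe$a
  rot[2] = ueaaeeaioe$ao
  rot[3] = eaaeeaioe$aou
  rot[4] = aaeeaioe$aoue
  rot[5] = aeeaioe$aouea
  rot[6] = eeaioe$aoueaa
  rot[7] = eaioe$aoueaae
  rot[8] = aioe$aoueaaee
  rot[9] = ioe$aoueaaeea
  rot[10] = oe$aoueaaeeai
  rot[11] = e$aoueaaeeaio
  rot[12] = $aoueaaeeaioe
Sorted (with $ < everything):
  sorted[0] = $aoueaaeeaioe  (last char: 'e')
  sorted[1] = aaeeaioe$aoue  (last char: 'e')
  sorted[2] = aeeaioe$aouea  (last char: 'a')
  sorted[3] = aioe$aoueaaee  (last char: 'e')
  sorted[4] = aoueaaeeaioe$  (last char: '$')
  sorted[5] = e$aoueaaeeaio  (last char: 'o')
  sorted[6] = eaaeeaioe$aou  (last char: 'u')
  sorted[7] = eaioe$aoueaae  (last char: 'e')
  sorted[8] = eeaioe$aoueaa  (last char: 'a')
  sorted[9] = ioe$aoueaaeea  (last char: 'a')
  sorted[10] = oe$aoueaaeeai  (last char: 'i')
  sorted[11] = oueaaeeaioe$a  (last char: 'a')
  sorted[12] = ueaaeeaioe$ao  (last char: 'o')
Last column: eeae$oueaaiao
Original string S is at sorted index 4

Answer: eeae$oueaaiao
4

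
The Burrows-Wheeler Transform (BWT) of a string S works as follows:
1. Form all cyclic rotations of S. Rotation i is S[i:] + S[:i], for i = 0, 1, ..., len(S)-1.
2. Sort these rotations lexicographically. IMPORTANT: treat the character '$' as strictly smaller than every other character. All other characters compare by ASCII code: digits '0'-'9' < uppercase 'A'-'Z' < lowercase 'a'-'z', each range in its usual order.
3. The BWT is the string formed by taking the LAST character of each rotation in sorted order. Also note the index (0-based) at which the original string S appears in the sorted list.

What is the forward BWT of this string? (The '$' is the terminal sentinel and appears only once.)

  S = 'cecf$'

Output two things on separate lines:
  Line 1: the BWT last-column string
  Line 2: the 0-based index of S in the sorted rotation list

Answer: f$ecc
1

Derivation:
All 5 rotations (rotation i = S[i:]+S[:i]):
  rot[0] = cecf$
  rot[1] = ecf$c
  rot[2] = cf$ce
  rot[3] = f$cec
  rot[4] = $cecf
Sorted (with $ < everything):
  sorted[0] = $cecf  (last char: 'f')
  sorted[1] = cecf$  (last char: '$')
  sorted[2] = cf$ce  (last char: 'e')
  sorted[3] = ecf$c  (last char: 'c')
  sorted[4] = f$cec  (last char: 'c')
Last column: f$ecc
Original string S is at sorted index 1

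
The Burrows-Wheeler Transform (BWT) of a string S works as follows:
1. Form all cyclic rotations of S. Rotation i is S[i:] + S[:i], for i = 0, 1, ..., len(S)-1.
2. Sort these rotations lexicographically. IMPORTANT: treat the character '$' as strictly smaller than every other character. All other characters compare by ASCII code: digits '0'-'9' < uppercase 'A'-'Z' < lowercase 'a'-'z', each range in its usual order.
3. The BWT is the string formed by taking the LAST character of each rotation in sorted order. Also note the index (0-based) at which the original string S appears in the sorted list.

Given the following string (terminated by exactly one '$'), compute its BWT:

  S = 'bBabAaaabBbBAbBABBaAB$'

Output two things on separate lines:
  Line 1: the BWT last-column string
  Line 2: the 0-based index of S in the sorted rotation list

All 22 rotations (rotation i = S[i:]+S[:i]):
  rot[0] = bBabAaaabBbBAbBABBaAB$
  rot[1] = BabAaaabBbBAbBABBaAB$b
  rot[2] = abAaaabBbBAbBABBaAB$bB
  rot[3] = bAaaabBbBAbBABBaAB$bBa
  rot[4] = AaaabBbBAbBABBaAB$bBab
  rot[5] = aaabBbBAbBABBaAB$bBabA
  rot[6] = aabBbBAbBABBaAB$bBabAa
  rot[7] = abBbBAbBABBaAB$bBabAaa
  rot[8] = bBbBAbBABBaAB$bBabAaaa
  rot[9] = BbBAbBABBaAB$bBabAaaab
  rot[10] = bBAbBABBaAB$bBabAaaabB
  rot[11] = BAbBABBaAB$bBabAaaabBb
  rot[12] = AbBABBaAB$bBabAaaabBbB
  rot[13] = bBABBaAB$bBabAaaabBbBA
  rot[14] = BABBaAB$bBabAaaabBbBAb
  rot[15] = ABBaAB$bBabAaaabBbBAbB
  rot[16] = BBaAB$bBabAaaabBbBAbBA
  rot[17] = BaAB$bBabAaaabBbBAbBAB
  rot[18] = aAB$bBabAaaabBbBAbBABB
  rot[19] = AB$bBabAaaabBbBAbBABBa
  rot[20] = B$bBabAaaabBbBAbBABBaA
  rot[21] = $bBabAaaabBbBAbBABBaAB
Sorted (with $ < everything):
  sorted[0] = $bBabAaaabBbBAbBABBaAB  (last char: 'B')
  sorted[1] = AB$bBabAaaabBbBAbBABBa  (last char: 'a')
  sorted[2] = ABBaAB$bBabAaaabBbBAbB  (last char: 'B')
  sorted[3] = AaaabBbBAbBABBaAB$bBab  (last char: 'b')
  sorted[4] = AbBABBaAB$bBabAaaabBbB  (last char: 'B')
  sorted[5] = B$bBabAaaabBbBAbBABBaA  (last char: 'A')
  sorted[6] = BABBaAB$bBabAaaabBbBAb  (last char: 'b')
  sorted[7] = BAbBABBaAB$bBabAaaabBb  (last char: 'b')
  sorted[8] = BBaAB$bBabAaaabBbBAbBA  (last char: 'A')
  sorted[9] = BaAB$bBabAaaabBbBAbBAB  (last char: 'B')
  sorted[10] = BabAaaabBbBAbBABBaAB$b  (last char: 'b')
  sorted[11] = BbBAbBABBaAB$bBabAaaab  (last char: 'b')
  sorted[12] = aAB$bBabAaaabBbBAbBABB  (last char: 'B')
  sorted[13] = aaabBbBAbBABBaAB$bBabA  (last char: 'A')
  sorted[14] = aabBbBAbBABBaAB$bBabAa  (last char: 'a')
  sorted[15] = abAaaabBbBAbBABBaAB$bB  (last char: 'B')
  sorted[16] = abBbBAbBABBaAB$bBabAaa  (last char: 'a')
  sorted[17] = bAaaabBbBAbBABBaAB$bBa  (last char: 'a')
  sorted[18] = bBABBaAB$bBabAaaabBbBA  (last char: 'A')
  sorted[19] = bBAbBABBaAB$bBabAaaabB  (last char: 'B')
  sorted[20] = bBabAaaabBbBAbBABBaAB$  (last char: '$')
  sorted[21] = bBbBAbBABBaAB$bBabAaaa  (last char: 'a')
Last column: BaBbBAbbABbbBAaBaaAB$a
Original string S is at sorted index 20

Answer: BaBbBAbbABbbBAaBaaAB$a
20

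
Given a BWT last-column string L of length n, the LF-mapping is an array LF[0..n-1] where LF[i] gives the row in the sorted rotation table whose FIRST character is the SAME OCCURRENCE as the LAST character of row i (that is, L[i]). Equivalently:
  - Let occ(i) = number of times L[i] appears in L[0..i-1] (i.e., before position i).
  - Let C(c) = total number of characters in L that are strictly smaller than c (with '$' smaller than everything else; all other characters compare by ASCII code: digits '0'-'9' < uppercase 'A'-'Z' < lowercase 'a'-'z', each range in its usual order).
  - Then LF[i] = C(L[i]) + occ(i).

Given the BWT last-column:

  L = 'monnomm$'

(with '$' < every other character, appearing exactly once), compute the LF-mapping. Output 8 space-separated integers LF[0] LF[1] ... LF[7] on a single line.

Answer: 1 6 4 5 7 2 3 0

Derivation:
Char counts: '$':1, 'm':3, 'n':2, 'o':2
C (first-col start): C('$')=0, C('m')=1, C('n')=4, C('o')=6
L[0]='m': occ=0, LF[0]=C('m')+0=1+0=1
L[1]='o': occ=0, LF[1]=C('o')+0=6+0=6
L[2]='n': occ=0, LF[2]=C('n')+0=4+0=4
L[3]='n': occ=1, LF[3]=C('n')+1=4+1=5
L[4]='o': occ=1, LF[4]=C('o')+1=6+1=7
L[5]='m': occ=1, LF[5]=C('m')+1=1+1=2
L[6]='m': occ=2, LF[6]=C('m')+2=1+2=3
L[7]='$': occ=0, LF[7]=C('$')+0=0+0=0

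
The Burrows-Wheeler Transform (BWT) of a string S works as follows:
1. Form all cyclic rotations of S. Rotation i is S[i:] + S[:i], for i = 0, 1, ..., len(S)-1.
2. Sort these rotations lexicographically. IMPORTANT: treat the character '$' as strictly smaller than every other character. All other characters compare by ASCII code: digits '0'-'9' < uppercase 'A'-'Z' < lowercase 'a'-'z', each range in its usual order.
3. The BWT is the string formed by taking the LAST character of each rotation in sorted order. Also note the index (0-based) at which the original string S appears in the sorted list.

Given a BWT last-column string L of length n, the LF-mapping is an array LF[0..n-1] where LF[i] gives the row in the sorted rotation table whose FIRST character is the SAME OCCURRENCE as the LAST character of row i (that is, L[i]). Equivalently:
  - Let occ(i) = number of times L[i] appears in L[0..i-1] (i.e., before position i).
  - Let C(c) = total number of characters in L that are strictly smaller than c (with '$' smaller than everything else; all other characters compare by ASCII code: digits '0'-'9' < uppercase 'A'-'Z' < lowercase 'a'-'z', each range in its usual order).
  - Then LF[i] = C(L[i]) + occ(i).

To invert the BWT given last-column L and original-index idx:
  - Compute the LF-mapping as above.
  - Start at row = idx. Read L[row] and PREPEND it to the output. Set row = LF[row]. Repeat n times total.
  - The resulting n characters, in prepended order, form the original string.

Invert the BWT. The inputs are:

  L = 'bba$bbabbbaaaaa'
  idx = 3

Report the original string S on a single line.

LF mapping: 8 9 1 0 10 11 2 12 13 14 3 4 5 6 7
Walk LF starting at row 3, prepending L[row]:
  step 1: row=3, L[3]='$', prepend. Next row=LF[3]=0
  step 2: row=0, L[0]='b', prepend. Next row=LF[0]=8
  step 3: row=8, L[8]='b', prepend. Next row=LF[8]=13
  step 4: row=13, L[13]='a', prepend. Next row=LF[13]=6
  step 5: row=6, L[6]='a', prepend. Next row=LF[6]=2
  step 6: row=2, L[2]='a', prepend. Next row=LF[2]=1
  step 7: row=1, L[1]='b', prepend. Next row=LF[1]=9
  step 8: row=9, L[9]='b', prepend. Next row=LF[9]=14
  step 9: row=14, L[14]='a', prepend. Next row=LF[14]=7
  step 10: row=7, L[7]='b', prepend. Next row=LF[7]=12
  step 11: row=12, L[12]='a', prepend. Next row=LF[12]=5
  step 12: row=5, L[5]='b', prepend. Next row=LF[5]=11
  step 13: row=11, L[11]='a', prepend. Next row=LF[11]=4
  step 14: row=4, L[4]='b', prepend. Next row=LF[4]=10
  step 15: row=10, L[10]='a', prepend. Next row=LF[10]=3
Reversed output: ababababbaaabb$

Answer: ababababbaaabb$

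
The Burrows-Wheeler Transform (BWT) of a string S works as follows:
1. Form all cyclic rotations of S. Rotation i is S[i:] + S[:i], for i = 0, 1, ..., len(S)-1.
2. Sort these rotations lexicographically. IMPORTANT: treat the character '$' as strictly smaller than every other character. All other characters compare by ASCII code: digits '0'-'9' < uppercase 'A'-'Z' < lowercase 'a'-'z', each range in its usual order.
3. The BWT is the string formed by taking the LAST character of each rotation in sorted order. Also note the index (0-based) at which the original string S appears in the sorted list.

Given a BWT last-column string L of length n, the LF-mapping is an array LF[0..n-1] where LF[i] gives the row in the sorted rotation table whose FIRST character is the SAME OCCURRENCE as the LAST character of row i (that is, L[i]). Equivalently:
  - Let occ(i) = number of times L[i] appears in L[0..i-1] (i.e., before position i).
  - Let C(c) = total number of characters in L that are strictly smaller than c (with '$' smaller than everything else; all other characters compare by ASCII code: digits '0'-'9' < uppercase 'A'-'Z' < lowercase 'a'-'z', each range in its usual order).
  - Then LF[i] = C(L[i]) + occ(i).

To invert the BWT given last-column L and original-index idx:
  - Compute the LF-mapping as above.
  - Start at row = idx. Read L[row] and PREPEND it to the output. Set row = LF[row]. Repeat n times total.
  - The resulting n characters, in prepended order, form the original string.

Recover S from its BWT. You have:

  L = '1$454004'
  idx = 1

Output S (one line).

LF mapping: 3 0 4 7 5 1 2 6
Walk LF starting at row 1, prepending L[row]:
  step 1: row=1, L[1]='$', prepend. Next row=LF[1]=0
  step 2: row=0, L[0]='1', prepend. Next row=LF[0]=3
  step 3: row=3, L[3]='5', prepend. Next row=LF[3]=7
  step 4: row=7, L[7]='4', prepend. Next row=LF[7]=6
  step 5: row=6, L[6]='0', prepend. Next row=LF[6]=2
  step 6: row=2, L[2]='4', prepend. Next row=LF[2]=4
  step 7: row=4, L[4]='4', prepend. Next row=LF[4]=5
  step 8: row=5, L[5]='0', prepend. Next row=LF[5]=1
Reversed output: 0440451$

Answer: 0440451$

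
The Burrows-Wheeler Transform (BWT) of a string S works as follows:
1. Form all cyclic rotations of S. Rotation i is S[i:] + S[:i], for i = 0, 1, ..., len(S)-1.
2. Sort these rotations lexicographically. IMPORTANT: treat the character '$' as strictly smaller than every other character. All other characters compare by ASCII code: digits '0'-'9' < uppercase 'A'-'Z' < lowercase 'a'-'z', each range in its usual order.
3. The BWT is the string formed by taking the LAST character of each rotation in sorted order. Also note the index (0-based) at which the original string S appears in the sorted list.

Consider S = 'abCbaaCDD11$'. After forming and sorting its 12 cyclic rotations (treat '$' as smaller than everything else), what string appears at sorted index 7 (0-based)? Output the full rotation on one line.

Answer: aCDD11$abCba

Derivation:
All 12 rotations (rotation i = S[i:]+S[:i]):
  rot[0] = abCbaaCDD11$
  rot[1] = bCbaaCDD11$a
  rot[2] = CbaaCDD11$ab
  rot[3] = baaCDD11$abC
  rot[4] = aaCDD11$abCb
  rot[5] = aCDD11$abCba
  rot[6] = CDD11$abCbaa
  rot[7] = DD11$abCbaaC
  rot[8] = D11$abCbaaCD
  rot[9] = 11$abCbaaCDD
  rot[10] = 1$abCbaaCDD1
  rot[11] = $abCbaaCDD11
Sorted (with $ < everything):
  sorted[0] = $abCbaaCDD11
  sorted[1] = 1$abCbaaCDD1
  sorted[2] = 11$abCbaaCDD
  sorted[3] = CDD11$abCbaa
  sorted[4] = CbaaCDD11$ab
  sorted[5] = D11$abCbaaCD
  sorted[6] = DD11$abCbaaC
  sorted[7] = aCDD11$abCba
  sorted[8] = aaCDD11$abCb
  sorted[9] = abCbaaCDD11$
  sorted[10] = bCbaaCDD11$a
  sorted[11] = baaCDD11$abC
sorted[7] = aCDD11$abCba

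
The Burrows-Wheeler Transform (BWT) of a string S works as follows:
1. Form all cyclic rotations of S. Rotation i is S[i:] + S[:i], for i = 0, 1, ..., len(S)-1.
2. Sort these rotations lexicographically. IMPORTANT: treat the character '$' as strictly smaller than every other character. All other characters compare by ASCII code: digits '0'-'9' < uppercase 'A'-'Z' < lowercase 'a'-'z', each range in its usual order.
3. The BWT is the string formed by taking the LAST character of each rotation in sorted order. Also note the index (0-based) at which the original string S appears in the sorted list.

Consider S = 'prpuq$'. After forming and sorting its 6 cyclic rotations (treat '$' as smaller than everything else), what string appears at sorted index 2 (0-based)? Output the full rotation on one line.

All 6 rotations (rotation i = S[i:]+S[:i]):
  rot[0] = prpuq$
  rot[1] = rpuq$p
  rot[2] = puq$pr
  rot[3] = uq$prp
  rot[4] = q$prpu
  rot[5] = $prpuq
Sorted (with $ < everything):
  sorted[0] = $prpuq
  sorted[1] = prpuq$
  sorted[2] = puq$pr
  sorted[3] = q$prpu
  sorted[4] = rpuq$p
  sorted[5] = uq$prp
sorted[2] = puq$pr

Answer: puq$pr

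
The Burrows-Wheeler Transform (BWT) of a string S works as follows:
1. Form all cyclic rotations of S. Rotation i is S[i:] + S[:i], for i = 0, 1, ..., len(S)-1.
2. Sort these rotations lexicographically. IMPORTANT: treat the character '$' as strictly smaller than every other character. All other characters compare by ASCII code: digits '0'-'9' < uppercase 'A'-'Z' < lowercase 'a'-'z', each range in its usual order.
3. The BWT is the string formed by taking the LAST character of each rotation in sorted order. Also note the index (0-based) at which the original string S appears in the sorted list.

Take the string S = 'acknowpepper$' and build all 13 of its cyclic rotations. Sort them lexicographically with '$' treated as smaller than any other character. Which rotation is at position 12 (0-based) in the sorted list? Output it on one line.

Answer: wpepper$ackno

Derivation:
All 13 rotations (rotation i = S[i:]+S[:i]):
  rot[0] = acknowpepper$
  rot[1] = cknowpepper$a
  rot[2] = knowpepper$ac
  rot[3] = nowpepper$ack
  rot[4] = owpepper$ackn
  rot[5] = wpepper$ackno
  rot[6] = pepper$acknow
  rot[7] = epper$acknowp
  rot[8] = pper$acknowpe
  rot[9] = per$acknowpep
  rot[10] = er$acknowpepp
  rot[11] = r$acknowpeppe
  rot[12] = $acknowpepper
Sorted (with $ < everything):
  sorted[0] = $acknowpepper
  sorted[1] = acknowpepper$
  sorted[2] = cknowpepper$a
  sorted[3] = epper$acknowp
  sorted[4] = er$acknowpepp
  sorted[5] = knowpepper$ac
  sorted[6] = nowpepper$ack
  sorted[7] = owpepper$ackn
  sorted[8] = pepper$acknow
  sorted[9] = per$acknowpep
  sorted[10] = pper$acknowpe
  sorted[11] = r$acknowpeppe
  sorted[12] = wpepper$ackno
sorted[12] = wpepper$ackno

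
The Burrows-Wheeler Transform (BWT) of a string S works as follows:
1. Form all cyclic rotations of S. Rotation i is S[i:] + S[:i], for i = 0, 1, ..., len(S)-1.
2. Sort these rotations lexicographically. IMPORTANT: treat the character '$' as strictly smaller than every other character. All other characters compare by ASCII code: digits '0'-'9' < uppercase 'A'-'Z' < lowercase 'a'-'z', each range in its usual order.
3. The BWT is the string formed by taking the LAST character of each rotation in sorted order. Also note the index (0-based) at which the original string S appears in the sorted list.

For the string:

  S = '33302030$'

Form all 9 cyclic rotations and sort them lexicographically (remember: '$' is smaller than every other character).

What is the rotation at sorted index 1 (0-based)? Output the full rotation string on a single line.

Answer: 0$3330203

Derivation:
All 9 rotations (rotation i = S[i:]+S[:i]):
  rot[0] = 33302030$
  rot[1] = 3302030$3
  rot[2] = 302030$33
  rot[3] = 02030$333
  rot[4] = 2030$3330
  rot[5] = 030$33302
  rot[6] = 30$333020
  rot[7] = 0$3330203
  rot[8] = $33302030
Sorted (with $ < everything):
  sorted[0] = $33302030
  sorted[1] = 0$3330203
  sorted[2] = 02030$333
  sorted[3] = 030$33302
  sorted[4] = 2030$3330
  sorted[5] = 30$333020
  sorted[6] = 302030$33
  sorted[7] = 3302030$3
  sorted[8] = 33302030$
sorted[1] = 0$3330203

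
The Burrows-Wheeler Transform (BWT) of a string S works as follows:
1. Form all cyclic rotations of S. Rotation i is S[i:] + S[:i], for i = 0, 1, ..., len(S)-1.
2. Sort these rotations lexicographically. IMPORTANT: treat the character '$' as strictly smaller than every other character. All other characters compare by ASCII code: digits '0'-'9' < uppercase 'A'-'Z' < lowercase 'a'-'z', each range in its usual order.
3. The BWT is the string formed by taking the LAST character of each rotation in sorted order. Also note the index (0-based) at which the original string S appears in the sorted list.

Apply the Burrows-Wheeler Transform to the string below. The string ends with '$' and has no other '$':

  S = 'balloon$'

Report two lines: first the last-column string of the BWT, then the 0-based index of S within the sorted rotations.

All 8 rotations (rotation i = S[i:]+S[:i]):
  rot[0] = balloon$
  rot[1] = alloon$b
  rot[2] = lloon$ba
  rot[3] = loon$bal
  rot[4] = oon$ball
  rot[5] = on$ballo
  rot[6] = n$balloo
  rot[7] = $balloon
Sorted (with $ < everything):
  sorted[0] = $balloon  (last char: 'n')
  sorted[1] = alloon$b  (last char: 'b')
  sorted[2] = balloon$  (last char: '$')
  sorted[3] = lloon$ba  (last char: 'a')
  sorted[4] = loon$bal  (last char: 'l')
  sorted[5] = n$balloo  (last char: 'o')
  sorted[6] = on$ballo  (last char: 'o')
  sorted[7] = oon$ball  (last char: 'l')
Last column: nb$alool
Original string S is at sorted index 2

Answer: nb$alool
2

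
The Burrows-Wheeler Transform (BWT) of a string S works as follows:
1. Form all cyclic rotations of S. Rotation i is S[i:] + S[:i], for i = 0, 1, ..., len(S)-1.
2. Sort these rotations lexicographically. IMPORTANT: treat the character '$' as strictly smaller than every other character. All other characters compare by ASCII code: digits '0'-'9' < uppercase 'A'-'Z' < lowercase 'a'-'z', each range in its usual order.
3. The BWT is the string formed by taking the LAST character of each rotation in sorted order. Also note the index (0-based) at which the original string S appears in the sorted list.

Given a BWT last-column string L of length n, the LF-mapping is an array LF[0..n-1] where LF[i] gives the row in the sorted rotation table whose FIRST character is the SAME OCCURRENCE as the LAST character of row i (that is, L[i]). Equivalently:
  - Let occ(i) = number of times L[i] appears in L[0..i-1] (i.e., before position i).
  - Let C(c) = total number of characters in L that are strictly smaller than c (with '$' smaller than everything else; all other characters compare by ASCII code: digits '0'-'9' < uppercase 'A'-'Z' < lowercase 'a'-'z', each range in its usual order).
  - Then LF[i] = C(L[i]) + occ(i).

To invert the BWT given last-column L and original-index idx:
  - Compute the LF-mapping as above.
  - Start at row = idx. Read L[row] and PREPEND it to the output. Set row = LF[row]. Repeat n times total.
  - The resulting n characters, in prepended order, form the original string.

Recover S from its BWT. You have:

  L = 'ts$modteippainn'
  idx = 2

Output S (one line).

LF mapping: 13 12 0 6 9 2 14 3 4 10 11 1 5 7 8
Walk LF starting at row 2, prepending L[row]:
  step 1: row=2, L[2]='$', prepend. Next row=LF[2]=0
  step 2: row=0, L[0]='t', prepend. Next row=LF[0]=13
  step 3: row=13, L[13]='n', prepend. Next row=LF[13]=7
  step 4: row=7, L[7]='e', prepend. Next row=LF[7]=3
  step 5: row=3, L[3]='m', prepend. Next row=LF[3]=6
  step 6: row=6, L[6]='t', prepend. Next row=LF[6]=14
  step 7: row=14, L[14]='n', prepend. Next row=LF[14]=8
  step 8: row=8, L[8]='i', prepend. Next row=LF[8]=4
  step 9: row=4, L[4]='o', prepend. Next row=LF[4]=9
  step 10: row=9, L[9]='p', prepend. Next row=LF[9]=10
  step 11: row=10, L[10]='p', prepend. Next row=LF[10]=11
  step 12: row=11, L[11]='a', prepend. Next row=LF[11]=1
  step 13: row=1, L[1]='s', prepend. Next row=LF[1]=12
  step 14: row=12, L[12]='i', prepend. Next row=LF[12]=5
  step 15: row=5, L[5]='d', prepend. Next row=LF[5]=2
Reversed output: disappointment$

Answer: disappointment$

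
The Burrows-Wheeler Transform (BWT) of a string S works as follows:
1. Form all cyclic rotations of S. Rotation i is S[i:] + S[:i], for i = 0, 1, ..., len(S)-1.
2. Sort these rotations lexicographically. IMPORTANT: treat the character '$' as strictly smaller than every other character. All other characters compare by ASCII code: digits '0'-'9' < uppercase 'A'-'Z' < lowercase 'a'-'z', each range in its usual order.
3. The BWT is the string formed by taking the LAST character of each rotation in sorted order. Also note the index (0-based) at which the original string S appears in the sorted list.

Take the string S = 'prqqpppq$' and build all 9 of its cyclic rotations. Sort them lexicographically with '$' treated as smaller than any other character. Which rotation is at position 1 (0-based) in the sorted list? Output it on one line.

All 9 rotations (rotation i = S[i:]+S[:i]):
  rot[0] = prqqpppq$
  rot[1] = rqqpppq$p
  rot[2] = qqpppq$pr
  rot[3] = qpppq$prq
  rot[4] = pppq$prqq
  rot[5] = ppq$prqqp
  rot[6] = pq$prqqpp
  rot[7] = q$prqqppp
  rot[8] = $prqqpppq
Sorted (with $ < everything):
  sorted[0] = $prqqpppq
  sorted[1] = pppq$prqq
  sorted[2] = ppq$prqqp
  sorted[3] = pq$prqqpp
  sorted[4] = prqqpppq$
  sorted[5] = q$prqqppp
  sorted[6] = qpppq$prq
  sorted[7] = qqpppq$pr
  sorted[8] = rqqpppq$p
sorted[1] = pppq$prqq

Answer: pppq$prqq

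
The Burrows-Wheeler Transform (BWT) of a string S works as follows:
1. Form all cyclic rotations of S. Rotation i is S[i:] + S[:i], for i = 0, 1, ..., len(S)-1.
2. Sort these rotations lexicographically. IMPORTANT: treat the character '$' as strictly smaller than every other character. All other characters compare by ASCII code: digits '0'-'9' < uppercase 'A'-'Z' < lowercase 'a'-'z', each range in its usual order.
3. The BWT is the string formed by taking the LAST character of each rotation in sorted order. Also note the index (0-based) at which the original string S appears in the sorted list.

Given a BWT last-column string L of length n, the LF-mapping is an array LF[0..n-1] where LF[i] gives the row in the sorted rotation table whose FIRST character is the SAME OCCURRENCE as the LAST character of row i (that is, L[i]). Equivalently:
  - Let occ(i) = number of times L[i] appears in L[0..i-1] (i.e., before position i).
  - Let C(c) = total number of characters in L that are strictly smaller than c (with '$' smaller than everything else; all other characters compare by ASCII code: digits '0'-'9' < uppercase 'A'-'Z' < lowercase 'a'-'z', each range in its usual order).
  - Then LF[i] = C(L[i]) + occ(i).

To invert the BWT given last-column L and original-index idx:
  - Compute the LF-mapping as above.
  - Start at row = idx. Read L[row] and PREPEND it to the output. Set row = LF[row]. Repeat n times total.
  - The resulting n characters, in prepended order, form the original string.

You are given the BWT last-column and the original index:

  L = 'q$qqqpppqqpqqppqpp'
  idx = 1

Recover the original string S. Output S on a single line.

Answer: ppqpqqqppqqpqppqq$

Derivation:
LF mapping: 9 0 10 11 12 1 2 3 13 14 4 15 16 5 6 17 7 8
Walk LF starting at row 1, prepending L[row]:
  step 1: row=1, L[1]='$', prepend. Next row=LF[1]=0
  step 2: row=0, L[0]='q', prepend. Next row=LF[0]=9
  step 3: row=9, L[9]='q', prepend. Next row=LF[9]=14
  step 4: row=14, L[14]='p', prepend. Next row=LF[14]=6
  step 5: row=6, L[6]='p', prepend. Next row=LF[6]=2
  step 6: row=2, L[2]='q', prepend. Next row=LF[2]=10
  step 7: row=10, L[10]='p', prepend. Next row=LF[10]=4
  step 8: row=4, L[4]='q', prepend. Next row=LF[4]=12
  step 9: row=12, L[12]='q', prepend. Next row=LF[12]=16
  step 10: row=16, L[16]='p', prepend. Next row=LF[16]=7
  step 11: row=7, L[7]='p', prepend. Next row=LF[7]=3
  step 12: row=3, L[3]='q', prepend. Next row=LF[3]=11
  step 13: row=11, L[11]='q', prepend. Next row=LF[11]=15
  step 14: row=15, L[15]='q', prepend. Next row=LF[15]=17
  step 15: row=17, L[17]='p', prepend. Next row=LF[17]=8
  step 16: row=8, L[8]='q', prepend. Next row=LF[8]=13
  step 17: row=13, L[13]='p', prepend. Next row=LF[13]=5
  step 18: row=5, L[5]='p', prepend. Next row=LF[5]=1
Reversed output: ppqpqqqppqqpqppqq$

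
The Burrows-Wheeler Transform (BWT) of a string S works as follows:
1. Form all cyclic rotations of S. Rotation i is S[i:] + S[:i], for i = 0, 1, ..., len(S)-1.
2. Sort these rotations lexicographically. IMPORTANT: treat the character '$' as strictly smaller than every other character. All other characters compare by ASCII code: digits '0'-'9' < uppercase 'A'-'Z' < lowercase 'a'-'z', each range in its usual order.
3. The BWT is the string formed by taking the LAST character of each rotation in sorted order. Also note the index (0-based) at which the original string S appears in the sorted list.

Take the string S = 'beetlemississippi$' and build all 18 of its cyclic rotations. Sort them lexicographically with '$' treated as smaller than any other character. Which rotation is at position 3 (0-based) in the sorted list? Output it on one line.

Answer: emississippi$beetl

Derivation:
All 18 rotations (rotation i = S[i:]+S[:i]):
  rot[0] = beetlemississippi$
  rot[1] = eetlemississippi$b
  rot[2] = etlemississippi$be
  rot[3] = tlemississippi$bee
  rot[4] = lemississippi$beet
  rot[5] = emississippi$beetl
  rot[6] = mississippi$beetle
  rot[7] = ississippi$beetlem
  rot[8] = ssissippi$beetlemi
  rot[9] = sissippi$beetlemis
  rot[10] = issippi$beetlemiss
  rot[11] = ssippi$beetlemissi
  rot[12] = sippi$beetlemissis
  rot[13] = ippi$beetlemississ
  rot[14] = ppi$beetlemississi
  rot[15] = pi$beetlemississip
  rot[16] = i$beetlemississipp
  rot[17] = $beetlemississippi
Sorted (with $ < everything):
  sorted[0] = $beetlemississippi
  sorted[1] = beetlemississippi$
  sorted[2] = eetlemississippi$b
  sorted[3] = emississippi$beetl
  sorted[4] = etlemississippi$be
  sorted[5] = i$beetlemississipp
  sorted[6] = ippi$beetlemississ
  sorted[7] = issippi$beetlemiss
  sorted[8] = ississippi$beetlem
  sorted[9] = lemississippi$beet
  sorted[10] = mississippi$beetle
  sorted[11] = pi$beetlemississip
  sorted[12] = ppi$beetlemississi
  sorted[13] = sippi$beetlemissis
  sorted[14] = sissippi$beetlemis
  sorted[15] = ssippi$beetlemissi
  sorted[16] = ssissippi$beetlemi
  sorted[17] = tlemississippi$bee
sorted[3] = emississippi$beetl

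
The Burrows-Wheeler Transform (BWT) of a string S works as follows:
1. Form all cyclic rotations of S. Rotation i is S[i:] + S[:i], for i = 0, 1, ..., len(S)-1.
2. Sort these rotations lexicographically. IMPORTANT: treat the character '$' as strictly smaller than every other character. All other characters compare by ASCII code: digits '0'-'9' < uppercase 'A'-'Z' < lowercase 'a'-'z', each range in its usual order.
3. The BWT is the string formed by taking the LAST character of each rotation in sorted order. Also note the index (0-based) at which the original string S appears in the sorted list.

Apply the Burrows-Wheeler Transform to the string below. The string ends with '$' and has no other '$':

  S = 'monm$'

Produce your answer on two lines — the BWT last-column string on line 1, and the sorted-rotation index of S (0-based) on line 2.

Answer: mn$om
2

Derivation:
All 5 rotations (rotation i = S[i:]+S[:i]):
  rot[0] = monm$
  rot[1] = onm$m
  rot[2] = nm$mo
  rot[3] = m$mon
  rot[4] = $monm
Sorted (with $ < everything):
  sorted[0] = $monm  (last char: 'm')
  sorted[1] = m$mon  (last char: 'n')
  sorted[2] = monm$  (last char: '$')
  sorted[3] = nm$mo  (last char: 'o')
  sorted[4] = onm$m  (last char: 'm')
Last column: mn$om
Original string S is at sorted index 2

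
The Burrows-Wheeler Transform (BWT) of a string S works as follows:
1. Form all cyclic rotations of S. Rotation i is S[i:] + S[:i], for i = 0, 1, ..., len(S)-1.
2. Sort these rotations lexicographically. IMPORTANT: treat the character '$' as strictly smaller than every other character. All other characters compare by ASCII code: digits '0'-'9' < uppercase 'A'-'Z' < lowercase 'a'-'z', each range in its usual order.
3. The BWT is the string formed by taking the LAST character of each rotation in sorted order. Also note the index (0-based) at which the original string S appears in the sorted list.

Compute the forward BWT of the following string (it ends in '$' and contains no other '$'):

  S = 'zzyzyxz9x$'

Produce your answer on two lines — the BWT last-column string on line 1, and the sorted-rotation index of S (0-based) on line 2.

All 10 rotations (rotation i = S[i:]+S[:i]):
  rot[0] = zzyzyxz9x$
  rot[1] = zyzyxz9x$z
  rot[2] = yzyxz9x$zz
  rot[3] = zyxz9x$zzy
  rot[4] = yxz9x$zzyz
  rot[5] = xz9x$zzyzy
  rot[6] = z9x$zzyzyx
  rot[7] = 9x$zzyzyxz
  rot[8] = x$zzyzyxz9
  rot[9] = $zzyzyxz9x
Sorted (with $ < everything):
  sorted[0] = $zzyzyxz9x  (last char: 'x')
  sorted[1] = 9x$zzyzyxz  (last char: 'z')
  sorted[2] = x$zzyzyxz9  (last char: '9')
  sorted[3] = xz9x$zzyzy  (last char: 'y')
  sorted[4] = yxz9x$zzyz  (last char: 'z')
  sorted[5] = yzyxz9x$zz  (last char: 'z')
  sorted[6] = z9x$zzyzyx  (last char: 'x')
  sorted[7] = zyxz9x$zzy  (last char: 'y')
  sorted[8] = zyzyxz9x$z  (last char: 'z')
  sorted[9] = zzyzyxz9x$  (last char: '$')
Last column: xz9yzzxyz$
Original string S is at sorted index 9

Answer: xz9yzzxyz$
9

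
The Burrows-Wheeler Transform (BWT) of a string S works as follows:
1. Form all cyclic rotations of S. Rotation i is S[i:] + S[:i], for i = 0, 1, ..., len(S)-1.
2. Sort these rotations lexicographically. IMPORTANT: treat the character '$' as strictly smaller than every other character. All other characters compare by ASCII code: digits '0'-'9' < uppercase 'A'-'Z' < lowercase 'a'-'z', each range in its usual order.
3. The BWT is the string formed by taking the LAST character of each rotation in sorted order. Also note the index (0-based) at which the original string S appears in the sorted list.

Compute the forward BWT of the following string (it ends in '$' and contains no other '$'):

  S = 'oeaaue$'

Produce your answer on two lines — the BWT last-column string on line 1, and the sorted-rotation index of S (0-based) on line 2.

Answer: eeauo$a
5

Derivation:
All 7 rotations (rotation i = S[i:]+S[:i]):
  rot[0] = oeaaue$
  rot[1] = eaaue$o
  rot[2] = aaue$oe
  rot[3] = aue$oea
  rot[4] = ue$oeaa
  rot[5] = e$oeaau
  rot[6] = $oeaaue
Sorted (with $ < everything):
  sorted[0] = $oeaaue  (last char: 'e')
  sorted[1] = aaue$oe  (last char: 'e')
  sorted[2] = aue$oea  (last char: 'a')
  sorted[3] = e$oeaau  (last char: 'u')
  sorted[4] = eaaue$o  (last char: 'o')
  sorted[5] = oeaaue$  (last char: '$')
  sorted[6] = ue$oeaa  (last char: 'a')
Last column: eeauo$a
Original string S is at sorted index 5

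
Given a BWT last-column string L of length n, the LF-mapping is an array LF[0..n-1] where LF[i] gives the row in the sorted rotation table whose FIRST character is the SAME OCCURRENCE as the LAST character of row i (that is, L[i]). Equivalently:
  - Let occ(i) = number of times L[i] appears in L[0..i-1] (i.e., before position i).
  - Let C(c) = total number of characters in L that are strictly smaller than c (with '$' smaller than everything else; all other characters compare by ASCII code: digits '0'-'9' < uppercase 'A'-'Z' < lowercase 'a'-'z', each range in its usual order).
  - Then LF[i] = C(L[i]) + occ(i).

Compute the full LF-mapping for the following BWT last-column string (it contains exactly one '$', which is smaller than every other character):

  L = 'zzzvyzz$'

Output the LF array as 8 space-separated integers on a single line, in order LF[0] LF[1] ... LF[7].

Answer: 3 4 5 1 2 6 7 0

Derivation:
Char counts: '$':1, 'v':1, 'y':1, 'z':5
C (first-col start): C('$')=0, C('v')=1, C('y')=2, C('z')=3
L[0]='z': occ=0, LF[0]=C('z')+0=3+0=3
L[1]='z': occ=1, LF[1]=C('z')+1=3+1=4
L[2]='z': occ=2, LF[2]=C('z')+2=3+2=5
L[3]='v': occ=0, LF[3]=C('v')+0=1+0=1
L[4]='y': occ=0, LF[4]=C('y')+0=2+0=2
L[5]='z': occ=3, LF[5]=C('z')+3=3+3=6
L[6]='z': occ=4, LF[6]=C('z')+4=3+4=7
L[7]='$': occ=0, LF[7]=C('$')+0=0+0=0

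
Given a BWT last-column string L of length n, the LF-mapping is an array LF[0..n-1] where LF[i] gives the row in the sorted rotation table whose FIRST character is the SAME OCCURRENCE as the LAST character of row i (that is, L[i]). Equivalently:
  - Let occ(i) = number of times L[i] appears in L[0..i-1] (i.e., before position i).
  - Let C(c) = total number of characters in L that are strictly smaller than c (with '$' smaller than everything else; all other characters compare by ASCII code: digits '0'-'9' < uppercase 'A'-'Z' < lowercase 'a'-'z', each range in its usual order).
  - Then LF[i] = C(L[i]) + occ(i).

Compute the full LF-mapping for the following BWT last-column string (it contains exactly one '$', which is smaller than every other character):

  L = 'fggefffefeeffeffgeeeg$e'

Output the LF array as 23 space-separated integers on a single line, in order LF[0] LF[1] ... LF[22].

Char counts: '$':1, 'e':9, 'f':9, 'g':4
C (first-col start): C('$')=0, C('e')=1, C('f')=10, C('g')=19
L[0]='f': occ=0, LF[0]=C('f')+0=10+0=10
L[1]='g': occ=0, LF[1]=C('g')+0=19+0=19
L[2]='g': occ=1, LF[2]=C('g')+1=19+1=20
L[3]='e': occ=0, LF[3]=C('e')+0=1+0=1
L[4]='f': occ=1, LF[4]=C('f')+1=10+1=11
L[5]='f': occ=2, LF[5]=C('f')+2=10+2=12
L[6]='f': occ=3, LF[6]=C('f')+3=10+3=13
L[7]='e': occ=1, LF[7]=C('e')+1=1+1=2
L[8]='f': occ=4, LF[8]=C('f')+4=10+4=14
L[9]='e': occ=2, LF[9]=C('e')+2=1+2=3
L[10]='e': occ=3, LF[10]=C('e')+3=1+3=4
L[11]='f': occ=5, LF[11]=C('f')+5=10+5=15
L[12]='f': occ=6, LF[12]=C('f')+6=10+6=16
L[13]='e': occ=4, LF[13]=C('e')+4=1+4=5
L[14]='f': occ=7, LF[14]=C('f')+7=10+7=17
L[15]='f': occ=8, LF[15]=C('f')+8=10+8=18
L[16]='g': occ=2, LF[16]=C('g')+2=19+2=21
L[17]='e': occ=5, LF[17]=C('e')+5=1+5=6
L[18]='e': occ=6, LF[18]=C('e')+6=1+6=7
L[19]='e': occ=7, LF[19]=C('e')+7=1+7=8
L[20]='g': occ=3, LF[20]=C('g')+3=19+3=22
L[21]='$': occ=0, LF[21]=C('$')+0=0+0=0
L[22]='e': occ=8, LF[22]=C('e')+8=1+8=9

Answer: 10 19 20 1 11 12 13 2 14 3 4 15 16 5 17 18 21 6 7 8 22 0 9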